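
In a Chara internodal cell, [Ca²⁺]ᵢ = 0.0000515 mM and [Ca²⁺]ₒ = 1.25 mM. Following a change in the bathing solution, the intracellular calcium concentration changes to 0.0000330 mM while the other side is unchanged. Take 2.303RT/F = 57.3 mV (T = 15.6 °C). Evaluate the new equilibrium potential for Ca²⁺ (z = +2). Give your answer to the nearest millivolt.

After the shift: [Ca²⁺]_out = 1.25, [Ca²⁺]_in = 0.0000330 mM.
E_new = (57.3/2)·log₁₀(1.25/0.0000330) = 28.65 · (4.5784) = 131.17 mV

131 mV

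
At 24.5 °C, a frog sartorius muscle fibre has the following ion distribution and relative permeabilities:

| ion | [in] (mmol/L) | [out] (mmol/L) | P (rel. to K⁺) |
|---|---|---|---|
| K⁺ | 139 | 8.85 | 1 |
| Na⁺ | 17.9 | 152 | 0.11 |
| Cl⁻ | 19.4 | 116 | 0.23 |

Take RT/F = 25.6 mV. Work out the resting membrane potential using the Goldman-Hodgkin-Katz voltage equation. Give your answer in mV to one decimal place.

-44.0 mV

Vm = 25.6 · ln[(Σ P·[cation]ₒ + Σ P·[anion]ᵢ) / (Σ P·[cation]ᵢ + Σ P·[anion]ₒ)]
Numerator = 1×8.85 + 0.11×152 + 0.23×19.4 = 30.03
Denominator = 1×139 + 0.11×17.9 + 0.23×116 = 167.6
Vm = 25.6 · ln(0.17914) = 25.6 × (-1.7196) = -44.02 mV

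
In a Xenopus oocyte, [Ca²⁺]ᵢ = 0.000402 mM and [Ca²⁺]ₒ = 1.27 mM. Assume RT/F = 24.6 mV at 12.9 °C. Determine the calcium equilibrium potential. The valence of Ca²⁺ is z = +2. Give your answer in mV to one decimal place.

E = (24.6/z) · ln([Ca²⁺]_out/[Ca²⁺]_in) with z = +2.
= (24.6/2) · ln(1.27/0.000402) = 12.30 · ln(3159)
= 12.30 · (8.0581) = 99.11 mV

99.1 mV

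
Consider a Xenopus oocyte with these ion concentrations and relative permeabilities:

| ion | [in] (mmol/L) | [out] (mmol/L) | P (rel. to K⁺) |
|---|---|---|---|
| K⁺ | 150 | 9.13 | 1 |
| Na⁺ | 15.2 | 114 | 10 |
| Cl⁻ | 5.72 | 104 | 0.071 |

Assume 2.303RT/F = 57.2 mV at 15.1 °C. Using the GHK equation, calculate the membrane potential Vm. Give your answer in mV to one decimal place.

32.6 mV

Vm = 57.2 · log₁₀[(Σ P·[cation]ₒ + Σ P·[anion]ᵢ) / (Σ P·[cation]ᵢ + Σ P·[anion]ₒ)]
Numerator = 1×9.13 + 10×114 + 0.071×5.72 = 1150
Denominator = 1×150 + 10×15.2 + 0.071×104 = 309.4
Vm = 57.2 · log₁₀(3.7156) = 57.2 × (0.5700) = 32.61 mV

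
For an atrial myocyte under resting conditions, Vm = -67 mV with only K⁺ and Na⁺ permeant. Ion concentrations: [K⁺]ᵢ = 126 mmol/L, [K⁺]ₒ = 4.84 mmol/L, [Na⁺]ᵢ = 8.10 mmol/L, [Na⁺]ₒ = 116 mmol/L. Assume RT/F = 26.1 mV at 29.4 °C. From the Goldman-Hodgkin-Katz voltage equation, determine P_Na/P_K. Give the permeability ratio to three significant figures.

Let α = P_Na/P_K. GHK: Vm = 26.1·ln[(Kₒ + α·Naₒ)/(Kᵢ + α·Naᵢ)].
e^(Vm/26.1) = e^(-67.0/26.1) = 0.076762
So 0.076762·(Kᵢ + α·Naᵢ) = Kₒ + α·Naₒ → α = (0.076762·126.0 − 4.84) / (116.0 − 0.076762·8.1)
α = (9.672 − 4.84) / (116.0 − 0.6218) = 4.832/115.4 = 0.04188

0.0419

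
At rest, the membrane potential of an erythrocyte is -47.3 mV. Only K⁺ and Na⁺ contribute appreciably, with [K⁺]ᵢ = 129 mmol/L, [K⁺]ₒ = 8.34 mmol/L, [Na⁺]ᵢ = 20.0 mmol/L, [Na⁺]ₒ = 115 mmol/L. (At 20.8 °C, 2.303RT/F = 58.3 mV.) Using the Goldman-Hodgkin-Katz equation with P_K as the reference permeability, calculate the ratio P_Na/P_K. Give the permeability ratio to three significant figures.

Let α = P_Na/P_K. GHK: Vm = 58.3·log₁₀[(Kₒ + α·Naₒ)/(Kᵢ + α·Naᵢ)].
10^(Vm/58.3) = 10^(-47.3/58.3) = 0.15441
So 0.15441·(Kᵢ + α·Naᵢ) = Kₒ + α·Naₒ → α = (0.15441·129.0 − 8.34) / (115.0 − 0.15441·20.0)
α = (19.92 − 8.34) / (115.0 − 3.088) = 11.58/111.9 = 0.1035

0.103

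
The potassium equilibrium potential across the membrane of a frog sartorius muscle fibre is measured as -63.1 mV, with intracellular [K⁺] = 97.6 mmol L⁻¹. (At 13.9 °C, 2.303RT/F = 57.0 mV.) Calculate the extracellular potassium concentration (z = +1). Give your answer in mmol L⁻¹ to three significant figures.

Nernst: E = (57.0/1) · log₁₀([out]/[in]), so log₁₀([out]/[in]) = -63.1 × 1 / 57.0 = -1.1070.
[out]/[in] = 10^(-1.1070) = 0.07816.
[out] = 0.07816 × 97.6 = 7.628 mmol L⁻¹.

7.63 mmol L⁻¹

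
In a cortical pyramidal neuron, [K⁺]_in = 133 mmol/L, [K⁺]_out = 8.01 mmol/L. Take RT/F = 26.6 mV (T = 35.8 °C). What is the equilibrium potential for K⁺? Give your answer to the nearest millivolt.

E = (26.6/z) · ln([K⁺]_out/[K⁺]_in) with z = +1.
= (26.6/1) · ln(8.01/133) = 26.60 · ln(0.06023)
= 26.60 · (-2.8097) = -74.74 mV

-75 mV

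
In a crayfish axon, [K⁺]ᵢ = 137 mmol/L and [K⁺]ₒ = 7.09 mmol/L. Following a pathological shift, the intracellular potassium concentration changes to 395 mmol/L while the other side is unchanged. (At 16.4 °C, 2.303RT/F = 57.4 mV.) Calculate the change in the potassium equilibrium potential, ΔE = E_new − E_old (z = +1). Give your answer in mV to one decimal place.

E_old = (57.4/1)·log₁₀(7.09/137) = -73.82 mV
E_new = (57.4/1)·log₁₀(7.09/395) = -100.22 mV
ΔE = -100.22 − (-73.82) = -26.40 mV

-26.4 mV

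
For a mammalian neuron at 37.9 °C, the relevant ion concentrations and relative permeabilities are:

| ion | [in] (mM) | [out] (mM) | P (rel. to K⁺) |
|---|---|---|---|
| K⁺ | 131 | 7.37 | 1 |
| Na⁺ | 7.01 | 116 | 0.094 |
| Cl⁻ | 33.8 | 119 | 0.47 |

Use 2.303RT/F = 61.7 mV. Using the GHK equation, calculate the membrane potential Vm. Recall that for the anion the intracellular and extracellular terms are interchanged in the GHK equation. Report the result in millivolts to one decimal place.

-45.6 mV

Vm = 61.7 · log₁₀[(Σ P·[cation]ₒ + Σ P·[anion]ᵢ) / (Σ P·[cation]ᵢ + Σ P·[anion]ₒ)]
Numerator = 1×7.37 + 0.094×116 + 0.47×33.8 = 34.16
Denominator = 1×131 + 0.094×7.01 + 0.47×119 = 187.6
Vm = 61.7 · log₁₀(0.1821) = 61.7 × (-0.7397) = -45.64 mV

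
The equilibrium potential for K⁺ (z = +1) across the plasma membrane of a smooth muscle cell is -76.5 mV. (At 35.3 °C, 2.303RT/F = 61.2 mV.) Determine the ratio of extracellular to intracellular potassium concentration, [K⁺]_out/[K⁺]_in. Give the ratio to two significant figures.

log₁₀([out]/[in]) = E·z/(61.2) = -76.5 × 1 / 61.2 = -1.2500
[out]/[in] = 10^(-1.2500) = 0.05623

0.056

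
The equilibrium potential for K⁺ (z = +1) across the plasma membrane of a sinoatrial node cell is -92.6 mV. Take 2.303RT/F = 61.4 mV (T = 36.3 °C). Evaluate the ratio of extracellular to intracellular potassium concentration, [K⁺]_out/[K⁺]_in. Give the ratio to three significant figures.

log₁₀([out]/[in]) = E·z/(61.4) = -92.6 × 1 / 61.4 = -1.5081
[out]/[in] = 10^(-1.5081) = 0.03104

0.0310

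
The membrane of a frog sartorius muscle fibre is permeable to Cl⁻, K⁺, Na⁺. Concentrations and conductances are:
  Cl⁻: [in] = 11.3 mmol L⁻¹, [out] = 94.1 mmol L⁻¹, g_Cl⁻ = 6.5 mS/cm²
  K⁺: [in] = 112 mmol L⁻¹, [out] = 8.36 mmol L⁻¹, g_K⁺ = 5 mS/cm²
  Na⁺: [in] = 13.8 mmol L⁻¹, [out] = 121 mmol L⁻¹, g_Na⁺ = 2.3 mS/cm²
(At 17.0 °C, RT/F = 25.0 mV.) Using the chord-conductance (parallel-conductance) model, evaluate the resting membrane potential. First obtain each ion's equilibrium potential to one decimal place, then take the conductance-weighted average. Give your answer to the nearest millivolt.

E_Cl⁻ = (25.0/-1)·ln(94.1/11.3) = -53.0 mV
E_K⁺ = (25.0/1)·ln(8.36/112) = -64.9 mV
E_Na⁺ = (25.0/1)·ln(121/13.8) = 54.3 mV
Vm = (Σ gᵢEᵢ)/(Σ gᵢ) = (6.5·-53.0 + 5·-64.9 + 2.3·54.3) / (6.5 + 5 + 2.3)
= -544.11 / 13.8 = -39.43 mV

-39 mV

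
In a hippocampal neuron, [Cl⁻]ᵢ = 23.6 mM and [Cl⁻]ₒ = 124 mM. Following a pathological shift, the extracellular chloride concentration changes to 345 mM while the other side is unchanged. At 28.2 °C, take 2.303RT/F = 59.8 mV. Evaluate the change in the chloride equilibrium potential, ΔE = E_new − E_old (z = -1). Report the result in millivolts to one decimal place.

-26.6 mV

E_old = (59.8/-1)·log₁₀(124/23.6) = -43.09 mV
E_new = (59.8/-1)·log₁₀(345/23.6) = -69.66 mV
ΔE = -69.66 − (-43.09) = -26.57 mV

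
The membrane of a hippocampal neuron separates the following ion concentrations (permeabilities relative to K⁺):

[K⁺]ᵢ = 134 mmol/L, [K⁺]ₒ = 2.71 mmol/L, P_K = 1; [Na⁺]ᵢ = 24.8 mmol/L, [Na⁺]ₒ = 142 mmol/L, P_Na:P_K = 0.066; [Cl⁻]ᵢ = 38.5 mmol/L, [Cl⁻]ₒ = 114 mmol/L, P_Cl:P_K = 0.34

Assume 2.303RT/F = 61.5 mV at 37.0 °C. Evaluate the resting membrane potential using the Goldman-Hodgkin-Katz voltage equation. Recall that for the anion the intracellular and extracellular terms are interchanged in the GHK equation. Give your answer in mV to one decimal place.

Vm = 61.5 · log₁₀[(Σ P·[cation]ₒ + Σ P·[anion]ᵢ) / (Σ P·[cation]ᵢ + Σ P·[anion]ₒ)]
Numerator = 1×2.71 + 0.066×142 + 0.34×38.5 = 25.17
Denominator = 1×134 + 0.066×24.8 + 0.34×114 = 174.4
Vm = 61.5 · log₁₀(0.14434) = 61.5 × (-0.8406) = -51.70 mV

-51.7 mV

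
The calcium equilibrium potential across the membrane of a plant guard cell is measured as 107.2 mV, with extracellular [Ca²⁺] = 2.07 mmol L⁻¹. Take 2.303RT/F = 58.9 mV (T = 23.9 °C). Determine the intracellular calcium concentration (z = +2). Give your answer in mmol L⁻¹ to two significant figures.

Nernst: E = (58.9/2) · log₁₀([out]/[in]), so log₁₀([out]/[in]) = 107.2 × 2 / 58.9 = 3.6401.
[out]/[in] = 10^(3.6401) = 4366.
[in] = 2.07 / 4366 = 0.0004741 mmol L⁻¹.

0.00047 mmol L⁻¹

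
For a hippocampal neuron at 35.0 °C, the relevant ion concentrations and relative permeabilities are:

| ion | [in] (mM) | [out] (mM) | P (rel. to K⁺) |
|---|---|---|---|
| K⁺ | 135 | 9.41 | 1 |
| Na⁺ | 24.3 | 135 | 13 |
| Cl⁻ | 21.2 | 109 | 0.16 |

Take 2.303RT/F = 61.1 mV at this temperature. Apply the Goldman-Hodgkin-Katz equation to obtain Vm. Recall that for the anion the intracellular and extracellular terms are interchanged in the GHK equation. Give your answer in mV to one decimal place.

35.2 mV

Vm = 61.1 · log₁₀[(Σ P·[cation]ₒ + Σ P·[anion]ᵢ) / (Σ P·[cation]ᵢ + Σ P·[anion]ₒ)]
Numerator = 1×9.41 + 13×135 + 0.16×21.2 = 1768
Denominator = 1×135 + 13×24.3 + 0.16×109 = 468.3
Vm = 61.1 · log₁₀(3.7746) = 61.1 × (0.5769) = 35.25 mV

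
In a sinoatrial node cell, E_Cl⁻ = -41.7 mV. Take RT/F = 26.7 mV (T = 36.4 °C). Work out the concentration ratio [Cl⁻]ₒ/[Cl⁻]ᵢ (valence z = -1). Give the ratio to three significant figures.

ln([out]/[in]) = E·z/(26.7) = -41.7 × -1 / 26.7 = 1.5618
[out]/[in] = e^(1.5618) = 4.767

4.77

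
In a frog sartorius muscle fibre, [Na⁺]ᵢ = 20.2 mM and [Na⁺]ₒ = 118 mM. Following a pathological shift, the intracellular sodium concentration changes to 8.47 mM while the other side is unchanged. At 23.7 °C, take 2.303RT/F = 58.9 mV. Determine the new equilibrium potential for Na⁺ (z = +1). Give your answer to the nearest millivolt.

After the shift: [Na⁺]_out = 118, [Na⁺]_in = 8.47 mM.
E_new = (58.9/1)·log₁₀(118/8.47) = 58.90 · (1.1440) = 67.38 mV

67 mV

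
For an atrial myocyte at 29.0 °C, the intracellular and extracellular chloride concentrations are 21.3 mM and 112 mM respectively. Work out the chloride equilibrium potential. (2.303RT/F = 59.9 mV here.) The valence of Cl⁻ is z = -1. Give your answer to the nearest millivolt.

-43 mV

E = (59.9/z) · log₁₀([Cl⁻]_out/[Cl⁻]_in) with z = -1.
For an anion, dividing by z = -1 reverses the sign.
= (59.9/-1) · log₁₀(112/21.3) = -59.90 · log₁₀(5.258)
= -59.90 · (0.7208) = -43.18 mV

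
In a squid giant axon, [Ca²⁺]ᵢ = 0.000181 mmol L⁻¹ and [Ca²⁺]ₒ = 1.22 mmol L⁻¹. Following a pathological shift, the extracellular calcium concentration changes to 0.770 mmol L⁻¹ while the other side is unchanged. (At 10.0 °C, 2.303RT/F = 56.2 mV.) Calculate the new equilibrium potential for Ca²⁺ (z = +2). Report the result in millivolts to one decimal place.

102.0 mV

After the shift: [Ca²⁺]_out = 0.770, [Ca²⁺]_in = 0.000181 mmol L⁻¹.
E_new = (56.2/2)·log₁₀(0.770/0.000181) = 28.10 · (3.6288) = 101.97 mV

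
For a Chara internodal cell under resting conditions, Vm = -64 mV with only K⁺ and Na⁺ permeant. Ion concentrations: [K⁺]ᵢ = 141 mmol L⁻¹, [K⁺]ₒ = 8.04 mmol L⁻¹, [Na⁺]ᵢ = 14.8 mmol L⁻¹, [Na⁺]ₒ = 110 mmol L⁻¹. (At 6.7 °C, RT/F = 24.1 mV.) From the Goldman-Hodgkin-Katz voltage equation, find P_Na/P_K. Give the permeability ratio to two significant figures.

Let α = P_Na/P_K. GHK: Vm = 24.1·ln[(Kₒ + α·Naₒ)/(Kᵢ + α·Naᵢ)].
e^(Vm/24.1) = e^(-64.0/24.1) = 0.070257
So 0.070257·(Kᵢ + α·Naᵢ) = Kₒ + α·Naₒ → α = (0.070257·141.0 − 8.04) / (110.0 − 0.070257·14.8)
α = (9.906 − 8.04) / (110.0 − 1.04) = 1.866/109 = 0.01713

0.017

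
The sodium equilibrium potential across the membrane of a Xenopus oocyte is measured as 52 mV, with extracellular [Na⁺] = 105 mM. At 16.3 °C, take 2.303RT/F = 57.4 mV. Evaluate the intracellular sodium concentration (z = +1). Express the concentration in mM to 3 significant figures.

Nernst: E = (57.4/1) · log₁₀([out]/[in]), so log₁₀([out]/[in]) = 52.0 × 1 / 57.4 = 0.9059.
[out]/[in] = 10^(0.9059) = 8.052.
[in] = 105 / 8.052 = 13.04 mM.

13.0 mM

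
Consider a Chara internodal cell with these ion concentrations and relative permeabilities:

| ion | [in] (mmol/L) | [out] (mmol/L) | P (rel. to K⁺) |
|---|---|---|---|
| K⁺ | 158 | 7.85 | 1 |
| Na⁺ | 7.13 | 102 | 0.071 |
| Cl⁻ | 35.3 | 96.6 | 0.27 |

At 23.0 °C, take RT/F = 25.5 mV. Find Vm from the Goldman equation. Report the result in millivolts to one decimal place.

Vm = 25.5 · ln[(Σ P·[cation]ₒ + Σ P·[anion]ᵢ) / (Σ P·[cation]ᵢ + Σ P·[anion]ₒ)]
Numerator = 1×7.85 + 0.071×102 + 0.27×35.3 = 24.62
Denominator = 1×158 + 0.071×7.13 + 0.27×96.6 = 184.6
Vm = 25.5 · ln(0.13339) = 25.5 × (-2.0144) = -51.37 mV

-51.4 mV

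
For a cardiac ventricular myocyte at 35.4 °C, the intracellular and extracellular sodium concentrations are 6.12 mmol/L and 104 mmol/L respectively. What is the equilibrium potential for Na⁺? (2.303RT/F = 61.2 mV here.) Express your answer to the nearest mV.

75 mV

E = (61.2/z) · log₁₀([Na⁺]_out/[Na⁺]_in) with z = +1.
= (61.2/1) · log₁₀(104/6.12) = 61.20 · log₁₀(16.99)
= 61.20 · (1.2303) = 75.29 mV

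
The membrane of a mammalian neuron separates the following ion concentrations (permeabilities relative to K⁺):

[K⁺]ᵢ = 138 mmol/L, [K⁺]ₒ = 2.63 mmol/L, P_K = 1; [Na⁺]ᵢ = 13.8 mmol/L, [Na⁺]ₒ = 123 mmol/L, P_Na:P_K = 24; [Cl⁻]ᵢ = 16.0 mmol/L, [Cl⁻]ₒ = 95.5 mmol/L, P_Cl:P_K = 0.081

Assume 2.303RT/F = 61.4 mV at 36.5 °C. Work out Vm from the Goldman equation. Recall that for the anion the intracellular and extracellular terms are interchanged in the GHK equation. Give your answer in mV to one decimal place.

Vm = 61.4 · log₁₀[(Σ P·[cation]ₒ + Σ P·[anion]ᵢ) / (Σ P·[cation]ᵢ + Σ P·[anion]ₒ)]
Numerator = 1×2.63 + 24×123 + 0.081×16.0 = 2956
Denominator = 1×138 + 24×13.8 + 0.081×95.5 = 476.9
Vm = 61.4 · log₁₀(6.1977) = 61.4 × (0.7922) = 48.64 mV

48.6 mV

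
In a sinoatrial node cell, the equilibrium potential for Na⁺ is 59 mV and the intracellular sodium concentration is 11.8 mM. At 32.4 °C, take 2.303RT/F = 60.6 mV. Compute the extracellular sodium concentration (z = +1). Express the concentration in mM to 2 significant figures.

110 mM

Nernst: E = (60.6/1) · log₁₀([out]/[in]), so log₁₀([out]/[in]) = 59.0 × 1 / 60.6 = 0.9736.
[out]/[in] = 10^(0.9736) = 9.41.
[out] = 9.41 × 11.8 = 111 mM.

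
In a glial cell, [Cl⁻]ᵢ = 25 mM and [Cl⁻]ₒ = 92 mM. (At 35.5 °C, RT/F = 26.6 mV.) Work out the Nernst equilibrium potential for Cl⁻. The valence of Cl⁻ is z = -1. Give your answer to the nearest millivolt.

E = (26.6/z) · ln([Cl⁻]_out/[Cl⁻]_in) with z = -1.
For an anion, dividing by z = -1 reverses the sign.
= (26.6/-1) · ln(92/25) = -26.60 · ln(3.68)
= -26.60 · (1.3029) = -34.66 mV

-35 mV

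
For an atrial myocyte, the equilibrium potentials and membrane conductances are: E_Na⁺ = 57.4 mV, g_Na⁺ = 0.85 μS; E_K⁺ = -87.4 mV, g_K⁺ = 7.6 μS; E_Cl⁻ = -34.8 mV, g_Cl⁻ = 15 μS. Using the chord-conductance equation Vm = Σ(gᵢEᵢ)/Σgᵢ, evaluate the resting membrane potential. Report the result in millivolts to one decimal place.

-48.5 mV

Σ gᵢEᵢ = 0.85·(57.4) + 7.6·(-87.4) + 15·(-34.8) = -1137.45
Σ gᵢ = 0.85 + 7.6 + 15 = 23.45
Vm = -1137.45 / 23.45 = -48.51 mV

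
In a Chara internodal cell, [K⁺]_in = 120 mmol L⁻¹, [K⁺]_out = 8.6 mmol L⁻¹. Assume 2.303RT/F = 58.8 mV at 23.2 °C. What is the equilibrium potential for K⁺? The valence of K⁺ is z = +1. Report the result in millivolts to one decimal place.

-67.3 mV

E = (58.8/z) · log₁₀([K⁺]_out/[K⁺]_in) with z = +1.
= (58.8/1) · log₁₀(8.6/120) = 58.80 · log₁₀(0.07167)
= 58.80 · (-1.1447) = -67.31 mV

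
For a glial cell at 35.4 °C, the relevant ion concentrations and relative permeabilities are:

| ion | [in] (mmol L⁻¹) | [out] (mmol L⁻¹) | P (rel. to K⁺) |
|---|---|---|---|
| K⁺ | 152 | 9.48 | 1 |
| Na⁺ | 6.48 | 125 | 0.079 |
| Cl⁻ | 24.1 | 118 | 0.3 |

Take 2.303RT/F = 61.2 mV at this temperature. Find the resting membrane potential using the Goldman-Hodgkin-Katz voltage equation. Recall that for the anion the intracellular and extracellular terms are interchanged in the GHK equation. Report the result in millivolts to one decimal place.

Vm = 61.2 · log₁₀[(Σ P·[cation]ₒ + Σ P·[anion]ᵢ) / (Σ P·[cation]ᵢ + Σ P·[anion]ₒ)]
Numerator = 1×9.48 + 0.079×125 + 0.3×24.1 = 26.59
Denominator = 1×152 + 0.079×6.48 + 0.3×118 = 187.9
Vm = 61.2 · log₁₀(0.14148) = 61.2 × (-0.8493) = -51.98 mV

-52.0 mV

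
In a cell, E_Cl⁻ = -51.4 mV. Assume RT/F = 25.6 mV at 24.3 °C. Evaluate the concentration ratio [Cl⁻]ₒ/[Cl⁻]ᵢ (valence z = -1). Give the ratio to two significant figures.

7.4

ln([out]/[in]) = E·z/(25.6) = -51.4 × -1 / 25.6 = 2.0078
[out]/[in] = e^(2.0078) = 7.447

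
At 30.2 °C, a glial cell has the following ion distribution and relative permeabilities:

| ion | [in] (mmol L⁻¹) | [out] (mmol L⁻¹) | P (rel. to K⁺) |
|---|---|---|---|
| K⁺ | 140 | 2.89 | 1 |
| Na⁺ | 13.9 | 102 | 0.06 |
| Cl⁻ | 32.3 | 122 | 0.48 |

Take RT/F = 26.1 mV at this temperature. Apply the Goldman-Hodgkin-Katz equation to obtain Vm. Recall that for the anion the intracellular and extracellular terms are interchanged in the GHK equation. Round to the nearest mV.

Vm = 26.1 · ln[(Σ P·[cation]ₒ + Σ P·[anion]ᵢ) / (Σ P·[cation]ᵢ + Σ P·[anion]ₒ)]
Numerator = 1×2.89 + 0.06×102 + 0.48×32.3 = 24.51
Denominator = 1×140 + 0.06×13.9 + 0.48×122 = 199.4
Vm = 26.1 · ln(0.12294) = 26.1 × (-2.0960) = -54.71 mV

-55 mV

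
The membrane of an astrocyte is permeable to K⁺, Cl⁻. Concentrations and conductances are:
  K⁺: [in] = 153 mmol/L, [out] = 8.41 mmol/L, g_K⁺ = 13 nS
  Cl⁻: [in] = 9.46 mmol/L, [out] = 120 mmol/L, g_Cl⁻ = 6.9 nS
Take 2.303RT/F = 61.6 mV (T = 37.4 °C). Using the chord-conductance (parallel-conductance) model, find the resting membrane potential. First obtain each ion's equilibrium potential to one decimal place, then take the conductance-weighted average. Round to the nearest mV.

E_K⁺ = (61.6/1)·log₁₀(8.41/153) = -77.6 mV
E_Cl⁻ = (61.6/-1)·log₁₀(120/9.46) = -68.0 mV
Vm = (Σ gᵢEᵢ)/(Σ gᵢ) = (13·-77.6 + 6.9·-68.0) / (13 + 6.9)
= -1478.00 / 19.9 = -74.27 mV

-74 mV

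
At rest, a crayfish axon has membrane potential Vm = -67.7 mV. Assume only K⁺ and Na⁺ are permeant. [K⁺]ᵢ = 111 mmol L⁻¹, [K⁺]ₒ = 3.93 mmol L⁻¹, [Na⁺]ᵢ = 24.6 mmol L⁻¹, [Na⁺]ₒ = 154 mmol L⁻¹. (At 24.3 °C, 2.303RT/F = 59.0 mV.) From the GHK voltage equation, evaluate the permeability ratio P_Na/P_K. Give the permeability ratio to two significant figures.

0.026

Let α = P_Na/P_K. GHK: Vm = 59.0·log₁₀[(Kₒ + α·Naₒ)/(Kᵢ + α·Naᵢ)].
10^(Vm/59.0) = 10^(-67.7/59.0) = 0.07121
So 0.07121·(Kᵢ + α·Naᵢ) = Kₒ + α·Naₒ → α = (0.07121·111.0 − 3.93) / (154.0 − 0.07121·24.6)
α = (7.904 − 3.93) / (154.0 − 1.752) = 3.974/152.2 = 0.0261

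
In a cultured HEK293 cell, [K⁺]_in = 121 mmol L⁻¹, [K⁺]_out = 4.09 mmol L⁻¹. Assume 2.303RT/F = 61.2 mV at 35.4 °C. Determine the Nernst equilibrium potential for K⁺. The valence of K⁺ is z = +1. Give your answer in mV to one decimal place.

E = (61.2/z) · log₁₀([K⁺]_out/[K⁺]_in) with z = +1.
= (61.2/1) · log₁₀(4.09/121) = 61.20 · log₁₀(0.0338)
= 61.20 · (-1.4711) = -90.03 mV

-90.0 mV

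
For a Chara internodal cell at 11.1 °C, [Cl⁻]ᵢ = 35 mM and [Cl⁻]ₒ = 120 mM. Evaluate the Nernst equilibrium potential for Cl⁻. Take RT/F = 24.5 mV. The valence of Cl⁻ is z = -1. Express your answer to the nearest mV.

-30 mV

E = (24.5/z) · ln([Cl⁻]_out/[Cl⁻]_in) with z = -1.
For an anion, dividing by z = -1 reverses the sign.
= (24.5/-1) · ln(120/35) = -24.50 · ln(3.429)
= -24.50 · (1.2321) = -30.19 mV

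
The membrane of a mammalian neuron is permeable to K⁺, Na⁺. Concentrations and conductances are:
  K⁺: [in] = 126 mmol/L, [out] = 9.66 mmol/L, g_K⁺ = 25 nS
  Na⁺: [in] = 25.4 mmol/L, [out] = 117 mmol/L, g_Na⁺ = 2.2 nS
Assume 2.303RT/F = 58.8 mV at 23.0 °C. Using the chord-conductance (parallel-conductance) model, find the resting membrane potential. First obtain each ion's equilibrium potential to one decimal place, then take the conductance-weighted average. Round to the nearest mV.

E_K⁺ = (58.8/1)·log₁₀(9.66/126) = -65.6 mV
E_Na⁺ = (58.8/1)·log₁₀(117/25.4) = 39.0 mV
Vm = (Σ gᵢEᵢ)/(Σ gᵢ) = (25·-65.6 + 2.2·39.0) / (25 + 2.2)
= -1554.20 / 27.2 = -57.14 mV

-57 mV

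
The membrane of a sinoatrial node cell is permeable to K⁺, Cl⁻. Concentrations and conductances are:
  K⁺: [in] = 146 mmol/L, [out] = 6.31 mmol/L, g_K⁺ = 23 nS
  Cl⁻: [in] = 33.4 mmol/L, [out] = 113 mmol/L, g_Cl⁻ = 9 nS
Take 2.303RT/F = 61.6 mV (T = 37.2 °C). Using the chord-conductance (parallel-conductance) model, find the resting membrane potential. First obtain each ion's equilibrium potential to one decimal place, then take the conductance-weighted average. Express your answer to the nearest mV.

-70 mV

E_K⁺ = (61.6/1)·log₁₀(6.31/146) = -84.0 mV
E_Cl⁻ = (61.6/-1)·log₁₀(113/33.4) = -32.6 mV
Vm = (Σ gᵢEᵢ)/(Σ gᵢ) = (23·-84.0 + 9·-32.6) / (23 + 9)
= -2225.40 / 32 = -69.54 mV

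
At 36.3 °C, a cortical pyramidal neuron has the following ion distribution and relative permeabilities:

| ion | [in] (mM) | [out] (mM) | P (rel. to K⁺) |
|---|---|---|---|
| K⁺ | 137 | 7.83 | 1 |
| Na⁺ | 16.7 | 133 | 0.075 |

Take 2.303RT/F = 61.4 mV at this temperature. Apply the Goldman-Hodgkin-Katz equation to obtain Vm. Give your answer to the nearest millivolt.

-55 mV

Vm = 61.4 · log₁₀[(Σ P·[cation]ₒ + Σ P·[anion]ᵢ) / (Σ P·[cation]ᵢ + Σ P·[anion]ₒ)]
Numerator = 1×7.83 + 0.075×133 = 17.8
Denominator = 1×137 + 0.075×16.7 = 138.3
Vm = 61.4 · log₁₀(0.12879) = 61.4 × (-0.8901) = -54.65 mV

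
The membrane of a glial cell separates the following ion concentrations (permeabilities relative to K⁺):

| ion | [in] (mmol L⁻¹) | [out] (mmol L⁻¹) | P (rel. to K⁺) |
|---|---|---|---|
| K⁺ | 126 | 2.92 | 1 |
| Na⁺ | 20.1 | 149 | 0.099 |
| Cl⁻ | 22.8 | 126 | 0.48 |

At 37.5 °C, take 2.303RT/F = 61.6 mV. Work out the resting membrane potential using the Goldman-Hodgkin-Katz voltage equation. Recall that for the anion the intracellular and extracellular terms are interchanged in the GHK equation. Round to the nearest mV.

-50 mV

Vm = 61.6 · log₁₀[(Σ P·[cation]ₒ + Σ P·[anion]ᵢ) / (Σ P·[cation]ᵢ + Σ P·[anion]ₒ)]
Numerator = 1×2.92 + 0.099×149 + 0.48×22.8 = 28.61
Denominator = 1×126 + 0.099×20.1 + 0.48×126 = 188.5
Vm = 61.6 · log₁₀(0.15183) = 61.6 × (-0.8186) = -50.43 mV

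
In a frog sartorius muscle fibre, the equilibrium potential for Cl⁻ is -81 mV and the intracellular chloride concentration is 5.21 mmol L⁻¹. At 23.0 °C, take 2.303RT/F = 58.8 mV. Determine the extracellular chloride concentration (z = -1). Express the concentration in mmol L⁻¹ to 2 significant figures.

120 mmol L⁻¹

Nernst: E = (58.8/-1) · log₁₀([out]/[in]), so log₁₀([out]/[in]) = -81.0 × -1 / 58.8 = 1.3776.
[out]/[in] = 10^(1.3776) = 23.85.
[out] = 23.85 × 5.21 = 124.3 mmol L⁻¹.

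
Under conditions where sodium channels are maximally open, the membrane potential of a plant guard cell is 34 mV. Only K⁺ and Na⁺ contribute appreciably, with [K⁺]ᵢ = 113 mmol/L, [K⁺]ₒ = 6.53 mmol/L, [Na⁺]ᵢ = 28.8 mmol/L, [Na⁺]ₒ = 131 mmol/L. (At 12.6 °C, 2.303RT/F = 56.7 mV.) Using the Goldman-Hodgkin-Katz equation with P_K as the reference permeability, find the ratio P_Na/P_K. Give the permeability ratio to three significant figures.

26.9

Let α = P_Na/P_K. GHK: Vm = 56.7·log₁₀[(Kₒ + α·Naₒ)/(Kᵢ + α·Naᵢ)].
10^(Vm/56.7) = 10^(34.0/56.7) = 3.9778
So 3.9778·(Kᵢ + α·Naᵢ) = Kₒ + α·Naₒ → α = (3.9778·113.0 − 6.53) / (131.0 − 3.9778·28.8)
α = (449.5 − 6.53) / (131.0 − 114.6) = 443/16.44 = 26.95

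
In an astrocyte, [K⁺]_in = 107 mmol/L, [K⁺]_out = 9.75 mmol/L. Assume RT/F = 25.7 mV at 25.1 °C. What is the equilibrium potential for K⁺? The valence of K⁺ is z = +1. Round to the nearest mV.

E = (25.7/z) · ln([K⁺]_out/[K⁺]_in) with z = +1.
= (25.7/1) · ln(9.75/107) = 25.70 · ln(0.09112)
= 25.70 · (-2.3956) = -61.57 mV

-62 mV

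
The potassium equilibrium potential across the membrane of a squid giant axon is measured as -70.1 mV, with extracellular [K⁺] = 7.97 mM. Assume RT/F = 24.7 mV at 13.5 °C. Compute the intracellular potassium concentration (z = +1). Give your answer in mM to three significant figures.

Nernst: E = (24.7/1) · ln([out]/[in]), so ln([out]/[in]) = -70.1 × 1 / 24.7 = -2.8381.
[out]/[in] = e^(-2.8381) = 0.05854.
[in] = 7.97 / 0.05854 = 136.1 mM.

136 mM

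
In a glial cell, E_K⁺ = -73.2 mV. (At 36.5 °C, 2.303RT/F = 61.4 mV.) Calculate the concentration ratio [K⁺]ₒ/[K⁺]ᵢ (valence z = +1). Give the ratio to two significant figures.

log₁₀([out]/[in]) = E·z/(61.4) = -73.2 × 1 / 61.4 = -1.1922
[out]/[in] = 10^(-1.1922) = 0.06424

0.064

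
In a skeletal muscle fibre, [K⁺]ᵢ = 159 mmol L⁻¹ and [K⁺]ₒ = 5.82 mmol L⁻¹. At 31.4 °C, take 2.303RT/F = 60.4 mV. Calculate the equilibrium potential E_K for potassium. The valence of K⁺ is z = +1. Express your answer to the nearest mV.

E = (60.4/z) · log₁₀([K⁺]_out/[K⁺]_in) with z = +1.
= (60.4/1) · log₁₀(5.82/159) = 60.40 · log₁₀(0.0366)
= 60.40 · (-1.4365) = -86.76 mV

-87 mV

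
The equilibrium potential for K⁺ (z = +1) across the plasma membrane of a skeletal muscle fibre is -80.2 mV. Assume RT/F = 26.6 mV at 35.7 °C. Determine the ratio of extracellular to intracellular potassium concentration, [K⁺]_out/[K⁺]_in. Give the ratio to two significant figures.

0.049

ln([out]/[in]) = E·z/(26.6) = -80.2 × 1 / 26.6 = -3.0150
[out]/[in] = e^(-3.0150) = 0.04904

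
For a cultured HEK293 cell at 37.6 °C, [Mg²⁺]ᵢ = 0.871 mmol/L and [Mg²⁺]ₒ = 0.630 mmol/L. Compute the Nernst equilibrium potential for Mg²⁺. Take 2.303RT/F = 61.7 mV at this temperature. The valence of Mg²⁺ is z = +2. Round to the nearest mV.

-4 mV

E = (61.7/z) · log₁₀([Mg²⁺]_out/[Mg²⁺]_in) with z = +2.
= (61.7/2) · log₁₀(0.630/0.871) = 30.85 · log₁₀(0.7233)
= 30.85 · (-0.1407) = -4.34 mV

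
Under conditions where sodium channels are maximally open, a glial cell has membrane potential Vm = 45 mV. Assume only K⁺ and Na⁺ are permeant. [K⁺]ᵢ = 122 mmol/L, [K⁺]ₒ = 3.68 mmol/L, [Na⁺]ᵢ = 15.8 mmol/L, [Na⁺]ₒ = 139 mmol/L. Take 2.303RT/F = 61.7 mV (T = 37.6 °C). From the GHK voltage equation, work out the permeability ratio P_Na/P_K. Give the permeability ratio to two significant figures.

Let α = P_Na/P_K. GHK: Vm = 61.7·log₁₀[(Kₒ + α·Naₒ)/(Kᵢ + α·Naᵢ)].
10^(Vm/61.7) = 10^(45.0/61.7) = 5.3621
So 5.3621·(Kᵢ + α·Naᵢ) = Kₒ + α·Naₒ → α = (5.3621·122.0 − 3.68) / (139.0 − 5.3621·15.8)
α = (654.2 − 3.68) / (139.0 − 84.72) = 650.5/54.28 = 11.98

12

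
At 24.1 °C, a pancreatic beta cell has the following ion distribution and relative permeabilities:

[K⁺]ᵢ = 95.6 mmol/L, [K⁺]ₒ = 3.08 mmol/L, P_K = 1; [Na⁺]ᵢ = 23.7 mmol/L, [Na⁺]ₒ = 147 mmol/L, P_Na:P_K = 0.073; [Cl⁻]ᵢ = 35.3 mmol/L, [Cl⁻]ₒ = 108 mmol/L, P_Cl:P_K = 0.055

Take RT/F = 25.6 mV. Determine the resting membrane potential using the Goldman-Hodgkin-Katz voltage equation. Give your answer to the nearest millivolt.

Vm = 25.6 · ln[(Σ P·[cation]ₒ + Σ P·[anion]ᵢ) / (Σ P·[cation]ᵢ + Σ P·[anion]ₒ)]
Numerator = 1×3.08 + 0.073×147 + 0.055×35.3 = 15.75
Denominator = 1×95.6 + 0.073×23.7 + 0.055×108 = 103.3
Vm = 25.6 · ln(0.15254) = 25.6 × (-1.8803) = -48.14 mV

-48 mV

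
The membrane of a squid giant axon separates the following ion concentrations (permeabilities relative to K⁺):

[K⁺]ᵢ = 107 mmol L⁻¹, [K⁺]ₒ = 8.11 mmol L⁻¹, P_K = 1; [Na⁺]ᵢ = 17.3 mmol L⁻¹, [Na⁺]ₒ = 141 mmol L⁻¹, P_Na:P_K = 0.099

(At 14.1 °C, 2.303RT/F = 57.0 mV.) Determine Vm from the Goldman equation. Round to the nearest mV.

-39 mV

Vm = 57.0 · log₁₀[(Σ P·[cation]ₒ + Σ P·[anion]ᵢ) / (Σ P·[cation]ᵢ + Σ P·[anion]ₒ)]
Numerator = 1×8.11 + 0.099×141 = 22.07
Denominator = 1×107 + 0.099×17.3 = 108.7
Vm = 57.0 · log₁₀(0.203) = 57.0 × (-0.6925) = -39.47 mV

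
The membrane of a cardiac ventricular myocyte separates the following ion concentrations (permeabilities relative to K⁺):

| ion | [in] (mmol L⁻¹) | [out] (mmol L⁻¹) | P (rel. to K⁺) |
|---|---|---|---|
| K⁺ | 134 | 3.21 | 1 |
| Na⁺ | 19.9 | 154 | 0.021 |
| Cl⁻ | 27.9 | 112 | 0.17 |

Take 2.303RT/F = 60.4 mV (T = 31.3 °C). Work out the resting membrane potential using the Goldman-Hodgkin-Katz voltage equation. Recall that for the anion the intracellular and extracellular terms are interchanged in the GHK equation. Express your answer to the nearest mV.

-69 mV

Vm = 60.4 · log₁₀[(Σ P·[cation]ₒ + Σ P·[anion]ᵢ) / (Σ P·[cation]ᵢ + Σ P·[anion]ₒ)]
Numerator = 1×3.21 + 0.021×154 + 0.17×27.9 = 11.19
Denominator = 1×134 + 0.021×19.9 + 0.17×112 = 153.5
Vm = 60.4 · log₁₀(0.072899) = 60.4 × (-1.1373) = -68.69 mV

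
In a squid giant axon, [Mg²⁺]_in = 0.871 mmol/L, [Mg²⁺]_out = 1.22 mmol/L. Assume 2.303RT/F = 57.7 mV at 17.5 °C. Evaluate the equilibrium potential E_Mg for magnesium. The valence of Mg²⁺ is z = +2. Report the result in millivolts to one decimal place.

E = (57.7/z) · log₁₀([Mg²⁺]_out/[Mg²⁺]_in) with z = +2.
= (57.7/2) · log₁₀(1.22/0.871) = 28.85 · log₁₀(1.401)
= 28.85 · (0.1463) = 4.22 mV

4.2 mV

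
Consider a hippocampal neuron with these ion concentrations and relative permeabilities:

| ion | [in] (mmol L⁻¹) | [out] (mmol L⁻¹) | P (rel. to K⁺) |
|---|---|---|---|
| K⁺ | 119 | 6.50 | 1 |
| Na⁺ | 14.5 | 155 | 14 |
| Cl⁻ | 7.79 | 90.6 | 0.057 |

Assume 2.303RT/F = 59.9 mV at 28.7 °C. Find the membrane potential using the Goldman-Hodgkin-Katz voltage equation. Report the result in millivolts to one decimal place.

49.3 mV

Vm = 59.9 · log₁₀[(Σ P·[cation]ₒ + Σ P·[anion]ᵢ) / (Σ P·[cation]ᵢ + Σ P·[anion]ₒ)]
Numerator = 1×6.50 + 14×155 + 0.057×7.79 = 2177
Denominator = 1×119 + 14×14.5 + 0.057×90.6 = 327.2
Vm = 59.9 · log₁₀(6.654) = 59.9 × (0.8231) = 49.30 mV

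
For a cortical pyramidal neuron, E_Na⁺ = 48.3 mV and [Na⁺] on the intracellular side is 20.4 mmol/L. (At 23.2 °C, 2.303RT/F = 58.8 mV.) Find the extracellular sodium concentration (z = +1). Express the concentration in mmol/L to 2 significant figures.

Nernst: E = (58.8/1) · log₁₀([out]/[in]), so log₁₀([out]/[in]) = 48.3 × 1 / 58.8 = 0.8214.
[out]/[in] = 10^(0.8214) = 6.629.
[out] = 6.629 × 20.4 = 135.2 mmol/L.

140 mmol/L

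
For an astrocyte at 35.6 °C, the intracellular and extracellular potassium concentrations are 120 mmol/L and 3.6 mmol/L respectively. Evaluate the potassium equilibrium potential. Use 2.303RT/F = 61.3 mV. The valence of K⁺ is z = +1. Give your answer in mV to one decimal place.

-93.4 mV

E = (61.3/z) · log₁₀([K⁺]_out/[K⁺]_in) with z = +1.
= (61.3/1) · log₁₀(3.6/120) = 61.30 · log₁₀(0.03)
= 61.30 · (-1.5229) = -93.35 mV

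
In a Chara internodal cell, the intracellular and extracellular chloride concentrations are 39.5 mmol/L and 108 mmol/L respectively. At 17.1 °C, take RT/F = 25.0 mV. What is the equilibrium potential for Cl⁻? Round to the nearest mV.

E = (25.0/z) · ln([Cl⁻]_out/[Cl⁻]_in) with z = -1.
For an anion, dividing by z = -1 reverses the sign.
= (25.0/-1) · ln(108/39.5) = -25.00 · ln(2.734)
= -25.00 · (1.0058) = -25.15 mV

-25 mV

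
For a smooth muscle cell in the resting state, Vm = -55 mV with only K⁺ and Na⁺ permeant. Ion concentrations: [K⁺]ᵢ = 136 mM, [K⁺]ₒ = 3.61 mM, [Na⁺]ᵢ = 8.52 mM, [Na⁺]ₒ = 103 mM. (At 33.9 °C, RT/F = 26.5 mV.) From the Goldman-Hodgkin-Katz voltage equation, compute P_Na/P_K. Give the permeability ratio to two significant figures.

0.13

Let α = P_Na/P_K. GHK: Vm = 26.5·ln[(Kₒ + α·Naₒ)/(Kᵢ + α·Naᵢ)].
e^(Vm/26.5) = e^(-55.0/26.5) = 0.1255
So 0.1255·(Kᵢ + α·Naᵢ) = Kₒ + α·Naₒ → α = (0.1255·136.0 − 3.61) / (103.0 − 0.1255·8.52)
α = (17.07 − 3.61) / (103.0 − 1.069) = 13.46/101.9 = 0.132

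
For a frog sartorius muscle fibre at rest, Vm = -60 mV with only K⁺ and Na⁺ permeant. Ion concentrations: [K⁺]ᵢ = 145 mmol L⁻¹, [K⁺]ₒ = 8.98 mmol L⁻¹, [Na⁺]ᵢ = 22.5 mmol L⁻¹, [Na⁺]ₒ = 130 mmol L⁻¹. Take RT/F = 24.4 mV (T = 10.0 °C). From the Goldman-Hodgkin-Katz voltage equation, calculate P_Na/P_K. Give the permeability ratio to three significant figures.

0.0267

Let α = P_Na/P_K. GHK: Vm = 24.4·ln[(Kₒ + α·Naₒ)/(Kᵢ + α·Naᵢ)].
e^(Vm/24.4) = e^(-60.0/24.4) = 0.085519
So 0.085519·(Kᵢ + α·Naᵢ) = Kₒ + α·Naₒ → α = (0.085519·145.0 − 8.98) / (130.0 − 0.085519·22.5)
α = (12.4 − 8.98) / (130.0 − 1.924) = 3.42/128.1 = 0.0267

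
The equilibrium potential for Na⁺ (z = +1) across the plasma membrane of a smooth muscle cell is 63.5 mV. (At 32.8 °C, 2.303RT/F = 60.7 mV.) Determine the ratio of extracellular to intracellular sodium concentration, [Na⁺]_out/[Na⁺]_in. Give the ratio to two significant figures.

log₁₀([out]/[in]) = E·z/(60.7) = 63.5 × 1 / 60.7 = 1.0461
[out]/[in] = 10^(1.0461) = 11.12

11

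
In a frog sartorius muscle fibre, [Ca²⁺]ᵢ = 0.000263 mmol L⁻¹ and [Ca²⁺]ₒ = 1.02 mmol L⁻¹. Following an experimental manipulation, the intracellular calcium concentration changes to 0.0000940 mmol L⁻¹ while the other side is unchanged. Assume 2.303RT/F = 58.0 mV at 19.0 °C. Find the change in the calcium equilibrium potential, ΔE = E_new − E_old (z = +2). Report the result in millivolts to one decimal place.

E_old = (58.0/2)·log₁₀(1.02/0.000263) = 104.07 mV
E_new = (58.0/2)·log₁₀(1.02/0.0000940) = 117.03 mV
ΔE = 117.03 − (104.07) = 12.96 mV

13.0 mV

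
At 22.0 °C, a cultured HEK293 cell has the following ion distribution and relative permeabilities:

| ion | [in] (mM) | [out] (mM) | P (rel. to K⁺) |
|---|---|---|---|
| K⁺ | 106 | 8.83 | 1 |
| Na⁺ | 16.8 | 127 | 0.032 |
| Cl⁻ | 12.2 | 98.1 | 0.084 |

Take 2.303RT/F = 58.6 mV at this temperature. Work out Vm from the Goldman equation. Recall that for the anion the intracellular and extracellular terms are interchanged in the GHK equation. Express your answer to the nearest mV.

Vm = 58.6 · log₁₀[(Σ P·[cation]ₒ + Σ P·[anion]ᵢ) / (Σ P·[cation]ᵢ + Σ P·[anion]ₒ)]
Numerator = 1×8.83 + 0.032×127 + 0.084×12.2 = 13.92
Denominator = 1×106 + 0.032×16.8 + 0.084×98.1 = 114.8
Vm = 58.6 · log₁₀(0.12127) = 58.6 × (-0.9163) = -53.69 mV

-54 mV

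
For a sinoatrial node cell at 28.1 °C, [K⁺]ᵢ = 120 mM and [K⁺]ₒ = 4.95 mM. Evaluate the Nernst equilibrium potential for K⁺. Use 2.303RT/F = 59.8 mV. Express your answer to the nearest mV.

-83 mV

E = (59.8/z) · log₁₀([K⁺]_out/[K⁺]_in) with z = +1.
= (59.8/1) · log₁₀(4.95/120) = 59.80 · log₁₀(0.04125)
= 59.80 · (-1.3846) = -82.80 mV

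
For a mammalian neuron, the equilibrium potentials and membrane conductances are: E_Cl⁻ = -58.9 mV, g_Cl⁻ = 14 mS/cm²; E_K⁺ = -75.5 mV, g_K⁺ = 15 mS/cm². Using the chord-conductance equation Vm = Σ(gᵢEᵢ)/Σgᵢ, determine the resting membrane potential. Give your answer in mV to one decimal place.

-67.5 mV

Σ gᵢEᵢ = 14·(-58.9) + 15·(-75.5) = -1957.10
Σ gᵢ = 14 + 15 = 29
Vm = -1957.10 / 29 = -67.49 mV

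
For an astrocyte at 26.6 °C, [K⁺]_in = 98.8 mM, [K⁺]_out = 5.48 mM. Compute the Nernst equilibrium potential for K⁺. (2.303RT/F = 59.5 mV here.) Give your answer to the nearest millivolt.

-75 mV

E = (59.5/z) · log₁₀([K⁺]_out/[K⁺]_in) with z = +1.
= (59.5/1) · log₁₀(5.48/98.8) = 59.50 · log₁₀(0.05547)
= 59.50 · (-1.2560) = -74.73 mV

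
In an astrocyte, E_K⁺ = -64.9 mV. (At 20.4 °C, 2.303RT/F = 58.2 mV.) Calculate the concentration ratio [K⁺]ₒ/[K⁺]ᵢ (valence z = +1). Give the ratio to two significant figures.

0.077

log₁₀([out]/[in]) = E·z/(58.2) = -64.9 × 1 / 58.2 = -1.1151
[out]/[in] = 10^(-1.1151) = 0.07671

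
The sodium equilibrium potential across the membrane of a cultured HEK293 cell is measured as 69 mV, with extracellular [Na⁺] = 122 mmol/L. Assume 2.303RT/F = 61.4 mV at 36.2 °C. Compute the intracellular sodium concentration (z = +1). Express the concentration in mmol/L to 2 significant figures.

Nernst: E = (61.4/1) · log₁₀([out]/[in]), so log₁₀([out]/[in]) = 69.0 × 1 / 61.4 = 1.1238.
[out]/[in] = 10^(1.1238) = 13.3.
[in] = 122 / 13.3 = 9.174 mmol/L.

9.2 mmol/L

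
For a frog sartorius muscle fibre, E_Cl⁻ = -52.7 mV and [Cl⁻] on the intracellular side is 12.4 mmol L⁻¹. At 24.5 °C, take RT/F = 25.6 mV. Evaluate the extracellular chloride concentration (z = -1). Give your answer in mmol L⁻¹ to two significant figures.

Nernst: E = (25.6/-1) · ln([out]/[in]), so ln([out]/[in]) = -52.7 × -1 / 25.6 = 2.0586.
[out]/[in] = e^(2.0586) = 7.835.
[out] = 7.835 × 12.4 = 97.15 mmol L⁻¹.

97 mmol L⁻¹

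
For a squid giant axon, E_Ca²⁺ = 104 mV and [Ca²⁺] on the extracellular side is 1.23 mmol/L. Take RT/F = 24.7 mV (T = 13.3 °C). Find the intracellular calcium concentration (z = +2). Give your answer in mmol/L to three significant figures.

Nernst: E = (24.7/2) · ln([out]/[in]), so ln([out]/[in]) = 104.0 × 2 / 24.7 = 8.4211.
[out]/[in] = e^(8.4211) = 4542.
[in] = 1.23 / 4542 = 0.0002708 mmol/L.

0.000271 mmol/L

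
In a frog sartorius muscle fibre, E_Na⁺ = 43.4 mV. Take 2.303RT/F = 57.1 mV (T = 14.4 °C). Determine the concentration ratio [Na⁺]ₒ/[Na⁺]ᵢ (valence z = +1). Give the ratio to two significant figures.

5.8

log₁₀([out]/[in]) = E·z/(57.1) = 43.4 × 1 / 57.1 = 0.7601
[out]/[in] = 10^(0.7601) = 5.755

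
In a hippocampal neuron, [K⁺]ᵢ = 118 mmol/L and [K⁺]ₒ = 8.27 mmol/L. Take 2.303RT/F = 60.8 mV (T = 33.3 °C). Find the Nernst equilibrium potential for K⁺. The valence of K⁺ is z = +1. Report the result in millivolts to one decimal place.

E = (60.8/z) · log₁₀([K⁺]_out/[K⁺]_in) with z = +1.
= (60.8/1) · log₁₀(8.27/118) = 60.80 · log₁₀(0.07008)
= 60.80 · (-1.1544) = -70.19 mV

-70.2 mV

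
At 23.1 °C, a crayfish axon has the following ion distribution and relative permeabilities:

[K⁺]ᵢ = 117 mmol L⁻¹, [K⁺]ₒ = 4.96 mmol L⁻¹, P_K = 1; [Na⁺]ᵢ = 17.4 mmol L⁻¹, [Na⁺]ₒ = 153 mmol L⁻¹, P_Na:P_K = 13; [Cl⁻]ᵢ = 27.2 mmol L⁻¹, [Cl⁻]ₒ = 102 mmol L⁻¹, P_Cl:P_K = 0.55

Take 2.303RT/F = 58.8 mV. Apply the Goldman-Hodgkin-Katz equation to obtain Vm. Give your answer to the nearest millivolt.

Vm = 58.8 · log₁₀[(Σ P·[cation]ₒ + Σ P·[anion]ᵢ) / (Σ P·[cation]ᵢ + Σ P·[anion]ₒ)]
Numerator = 1×4.96 + 13×153 + 0.55×27.2 = 2009
Denominator = 1×117 + 13×17.4 + 0.55×102 = 399.3
Vm = 58.8 · log₁₀(5.0311) = 58.8 × (0.7017) = 41.26 mV

41 mV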